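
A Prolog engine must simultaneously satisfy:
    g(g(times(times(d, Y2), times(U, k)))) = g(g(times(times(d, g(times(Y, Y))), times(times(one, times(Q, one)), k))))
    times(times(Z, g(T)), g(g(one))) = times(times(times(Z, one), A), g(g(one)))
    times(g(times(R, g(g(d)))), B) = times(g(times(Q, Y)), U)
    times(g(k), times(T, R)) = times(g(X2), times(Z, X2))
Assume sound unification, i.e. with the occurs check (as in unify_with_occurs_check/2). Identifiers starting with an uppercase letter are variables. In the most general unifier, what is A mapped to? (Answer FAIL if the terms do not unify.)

FAIL

Decompose g/1: g(times(times(d, Y2), times(U, k))) = g(times(times(d, g(times(Y, Y))), times(times(one, times(Q, one)), k))).
Decompose g/1: times(times(d, Y2), times(U, k)) = times(times(d, g(times(Y, Y))), times(times(one, times(Q, one)), k)).
Decompose times/2: times(d, Y2) = times(d, g(times(Y, Y))),  times(U, k) = times(times(one, times(Q, one)), k).
Decompose times/2: d = d,  Y2 = g(times(Y, Y)).
Delete trivial equation d = d.
Bind Y2 := g(times(Y, Y)); no other remaining equation mentions Y2.
Decompose times/2: U = times(one, times(Q, one)),  k = k.
Bind U := times(one, times(Q, one)); substituting into the one remaining equation that mentions U gives: times(g(times(R, g(g(d)))), B) = times(g(times(Q, Y)), times(one, times(Q, one))).
Delete trivial equation k = k.
Decompose times/2: times(Z, g(T)) = times(times(Z, one), A),  g(g(one)) = g(g(one)).
Decompose times/2: Z = times(Z, one),  g(T) = A.
Occurs check fails: Z occurs in times(Z, one); the equation Z = times(Z, one) has no finite solution.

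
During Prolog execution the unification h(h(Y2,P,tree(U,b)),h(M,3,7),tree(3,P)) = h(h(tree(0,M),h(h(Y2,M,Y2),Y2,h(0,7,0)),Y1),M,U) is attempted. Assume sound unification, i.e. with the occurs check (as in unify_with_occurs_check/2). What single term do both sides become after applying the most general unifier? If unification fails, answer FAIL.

FAIL

Decompose h/3: h(Y2,P,tree(U,b)) = h(tree(0,M),h(h(Y2,M,Y2),Y2,h(0,7,0)),Y1),  h(M,3,7) = M,  tree(3,P) = U.
Decompose h/3: Y2 = tree(0,M),  P = h(h(Y2,M,Y2),Y2,h(0,7,0)),  tree(U,b) = Y1.
Bind Y2 := tree(0,M); substituting into the one remaining equation that mentions Y2 gives: P = h(h(tree(0,M),M,tree(0,M)),tree(0,M),h(0,7,0)).
Bind P := h(h(tree(0,M),M,tree(0,M)),tree(0,M),h(0,7,0)); substituting into the one remaining equation that mentions P gives: tree(3,h(h(tree(0,M),M,tree(0,M)),tree(0,M),h(0,7,0))) = U.
Bind Y1 := tree(U,b); no other remaining equation mentions Y1.
Occurs check fails: M occurs in h(M,3,7); the equation M = h(M,3,7) has no finite solution.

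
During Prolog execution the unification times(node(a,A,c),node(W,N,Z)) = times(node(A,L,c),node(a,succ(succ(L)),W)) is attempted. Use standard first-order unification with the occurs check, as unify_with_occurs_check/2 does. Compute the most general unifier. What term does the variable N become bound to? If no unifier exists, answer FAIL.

succ(succ(a))

Decompose times/2: node(a,A,c) = node(A,L,c),  node(W,N,Z) = node(a,succ(succ(L)),W).
Decompose node/3: a = A,  A = L,  c = c.
Bind A := a; substituting into the one remaining equation that mentions A gives: a = L.
Bind L := a; substituting into the one remaining equation that mentions L gives: node(W,N,Z) = node(a,succ(succ(a)),W).
Delete trivial equation c = c.
Decompose node/3: W = a,  N = succ(succ(a)),  Z = W.
Bind W := a; substituting into the one remaining equation that mentions W gives: Z = a.
Bind N := succ(succ(a)); no other remaining equation mentions N.
Bind Z := a.
MGU = { A -> a, L -> a, W -> a, N -> succ(succ(a)), Z -> a }, so N -> succ(succ(a)).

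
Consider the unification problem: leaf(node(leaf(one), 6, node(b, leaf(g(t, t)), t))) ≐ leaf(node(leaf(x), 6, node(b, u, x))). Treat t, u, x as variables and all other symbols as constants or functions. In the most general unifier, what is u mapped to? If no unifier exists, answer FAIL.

Decompose leaf/1: node(leaf(one), 6, node(b, leaf(g(t, t)), t)) ≐ node(leaf(x), 6, node(b, u, x)).
Decompose node/3: leaf(one) ≐ leaf(x),  6 ≐ 6,  node(b, leaf(g(t, t)), t) ≐ node(b, u, x).
Decompose leaf/1: one ≐ x.
Bind x := one; substituting into the one remaining equation that mentions x gives: node(b, leaf(g(t, t)), t) ≐ node(b, u, one).
Delete trivial equation 6 ≐ 6.
Decompose node/3: b ≐ b,  leaf(g(t, t)) ≐ u,  t ≐ one.
Delete trivial equation b ≐ b.
Bind u := leaf(g(t, t)); no other remaining equation mentions u.
Bind t := one. Substituting into the earlier binding gives u := leaf(g(one, one)).
MGU = { x -> one, u -> leaf(g(one, one)), t -> one }, so u -> leaf(g(one, one)).

leaf(g(one, one))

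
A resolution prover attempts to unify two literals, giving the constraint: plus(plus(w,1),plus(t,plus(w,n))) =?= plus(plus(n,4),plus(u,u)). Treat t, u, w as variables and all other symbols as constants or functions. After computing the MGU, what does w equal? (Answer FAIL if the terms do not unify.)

FAIL

Decompose plus/2: plus(w,1) =?= plus(n,4),  plus(t,plus(w,n)) =?= plus(u,u).
Decompose plus/2: w =?= n,  1 =?= 4.
Bind w := n; substituting into the one remaining equation that mentions w gives: plus(t,plus(n,n)) =?= plus(u,u).
Clash: constants 1 and 4 differ; no unifier exists.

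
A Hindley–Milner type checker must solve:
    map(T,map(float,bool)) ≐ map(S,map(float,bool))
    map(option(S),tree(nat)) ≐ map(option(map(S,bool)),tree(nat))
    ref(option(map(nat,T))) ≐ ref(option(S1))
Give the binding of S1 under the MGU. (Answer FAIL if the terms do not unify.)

FAIL

Decompose map/2: T ≐ S,  map(float,bool) ≐ map(float,bool).
Bind T := S; substituting into the one remaining equation that mentions T gives: ref(option(map(nat,S))) ≐ ref(option(S1)).
Delete trivial equation map(float,bool) ≐ map(float,bool).
Decompose map/2: option(S) ≐ option(map(S,bool)),  tree(nat) ≐ tree(nat).
Decompose option/1: S ≐ map(S,bool).
Occurs check fails: S occurs in map(S,bool); the equation S ≐ map(S,bool) has no finite solution.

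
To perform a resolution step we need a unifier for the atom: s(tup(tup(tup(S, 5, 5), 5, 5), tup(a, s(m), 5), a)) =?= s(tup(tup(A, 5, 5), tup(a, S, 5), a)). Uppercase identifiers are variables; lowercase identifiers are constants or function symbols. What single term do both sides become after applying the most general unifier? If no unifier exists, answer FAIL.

s(tup(tup(tup(s(m), 5, 5), 5, 5), tup(a, s(m), 5), a))

Decompose s/1: tup(tup(tup(S, 5, 5), 5, 5), tup(a, s(m), 5), a) =?= tup(tup(A, 5, 5), tup(a, S, 5), a).
Decompose tup/3: tup(tup(S, 5, 5), 5, 5) =?= tup(A, 5, 5),  tup(a, s(m), 5) =?= tup(a, S, 5),  a =?= a.
Decompose tup/3: tup(S, 5, 5) =?= A,  5 =?= 5,  5 =?= 5.
Bind A := tup(S, 5, 5); no other remaining equation mentions A.
Delete trivial equation 5 =?= 5.
Delete trivial equation 5 =?= 5.
Decompose tup/3: a =?= a,  s(m) =?= S,  5 =?= 5.
Delete trivial equation a =?= a.
Bind S := s(m); no other remaining equation mentions S. Substituting into the earlier binding gives A := tup(s(m), 5, 5).
Delete trivial equation 5 =?= 5.
Delete trivial equation a =?= a.
Applying the MGU to either side gives s(tup(tup(tup(s(m), 5, 5), 5, 5), tup(a, s(m), 5), a)).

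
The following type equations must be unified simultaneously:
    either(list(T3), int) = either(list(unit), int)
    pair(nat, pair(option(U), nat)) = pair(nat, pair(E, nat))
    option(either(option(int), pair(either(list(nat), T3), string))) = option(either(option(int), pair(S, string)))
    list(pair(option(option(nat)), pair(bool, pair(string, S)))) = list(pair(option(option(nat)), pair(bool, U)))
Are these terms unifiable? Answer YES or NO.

Decompose either/2: list(T3) = list(unit),  int = int.
Decompose list/1: T3 = unit.
Bind T3 := unit; substituting into the one remaining equation that mentions T3 gives: option(either(option(int), pair(either(list(nat), unit), string))) = option(either(option(int), pair(S, string))).
Delete trivial equation int = int.
Decompose pair/2: nat = nat,  pair(option(U), nat) = pair(E, nat).
Delete trivial equation nat = nat.
Decompose pair/2: option(U) = E,  nat = nat.
Bind E := option(U); no other remaining equation mentions E.
Delete trivial equation nat = nat.
Decompose option/1: either(option(int), pair(either(list(nat), unit), string)) = either(option(int), pair(S, string)).
Decompose either/2: option(int) = option(int),  pair(either(list(nat), unit), string) = pair(S, string).
Delete trivial equation option(int) = option(int).
Decompose pair/2: either(list(nat), unit) = S,  string = string.
Bind S := either(list(nat), unit); substituting into the one remaining equation that mentions S gives: list(pair(option(option(nat)), pair(bool, pair(string, either(list(nat), unit))))) = list(pair(option(option(nat)), pair(bool, U))).
Delete trivial equation string = string.
Decompose list/1: pair(option(option(nat)), pair(bool, pair(string, either(list(nat), unit)))) = pair(option(option(nat)), pair(bool, U)).
Decompose pair/2: option(option(nat)) = option(option(nat)),  pair(bool, pair(string, either(list(nat), unit))) = pair(bool, U).
Delete trivial equation option(option(nat)) = option(option(nat)).
Decompose pair/2: bool = bool,  pair(string, either(list(nat), unit)) = U.
Delete trivial equation bool = bool.
Bind U := pair(string, either(list(nat), unit)). Substituting into the earlier binding gives E := option(pair(string, either(list(nat), unit))).
No equations remain and no clash or occurs-check failure arose, so a unifier exists.

YES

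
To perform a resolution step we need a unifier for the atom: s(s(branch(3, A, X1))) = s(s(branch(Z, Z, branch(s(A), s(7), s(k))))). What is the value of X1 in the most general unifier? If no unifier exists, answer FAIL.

Decompose s/1: s(branch(3, A, X1)) = s(branch(Z, Z, branch(s(A), s(7), s(k)))).
Decompose s/1: branch(3, A, X1) = branch(Z, Z, branch(s(A), s(7), s(k))).
Decompose branch/3: 3 = Z,  A = Z,  X1 = branch(s(A), s(7), s(k)).
Bind Z := 3; substituting into the one remaining equation that mentions Z gives: A = 3.
Bind A := 3; substituting into the remaining equation gives: X1 = branch(s(3), s(7), s(k)).
Bind X1 := branch(s(3), s(7), s(k)).
MGU = { Z -> 3, A -> 3, X1 -> branch(s(3), s(7), s(k)) }, so X1 -> branch(s(3), s(7), s(k)).

branch(s(3), s(7), s(k))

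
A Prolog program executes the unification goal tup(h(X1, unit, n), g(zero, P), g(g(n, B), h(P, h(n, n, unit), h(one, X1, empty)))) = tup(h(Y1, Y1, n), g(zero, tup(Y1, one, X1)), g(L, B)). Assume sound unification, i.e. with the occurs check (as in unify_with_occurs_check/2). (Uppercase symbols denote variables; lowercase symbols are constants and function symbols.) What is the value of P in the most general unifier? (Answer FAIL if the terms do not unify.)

tup(unit, one, unit)

Decompose tup/3: h(X1, unit, n) = h(Y1, Y1, n),  g(zero, P) = g(zero, tup(Y1, one, X1)),  g(g(n, B), h(P, h(n, n, unit), h(one, X1, empty))) = g(L, B).
Decompose h/3: X1 = Y1,  unit = Y1,  n = n.
Bind X1 := Y1; substituting into the 2 remaining equations that mention X1 gives: g(zero, P) = g(zero, tup(Y1, one, Y1)),  g(g(n, B), h(P, h(n, n, unit), h(one, Y1, empty))) = g(L, B).
Bind Y1 := unit; substituting into the 2 remaining equations that mention Y1 gives: g(zero, P) = g(zero, tup(unit, one, unit)),  g(g(n, B), h(P, h(n, n, unit), h(one, unit, empty))) = g(L, B). Substituting into the earlier binding gives X1 := unit.
Delete trivial equation n = n.
Decompose g/2: zero = zero,  P = tup(unit, one, unit).
Delete trivial equation zero = zero.
Bind P := tup(unit, one, unit); substituting into the remaining equation gives: g(g(n, B), h(tup(unit, one, unit), h(n, n, unit), h(one, unit, empty))) = g(L, B).
Decompose g/2: g(n, B) = L,  h(tup(unit, one, unit), h(n, n, unit), h(one, unit, empty)) = B.
Bind L := g(n, B); no other remaining equation mentions L.
Bind B := h(tup(unit, one, unit), h(n, n, unit), h(one, unit, empty)). Substituting into the earlier binding gives L := g(n, h(tup(unit, one, unit), h(n, n, unit), h(one, unit, empty))).
MGU = { X1 -> unit, Y1 -> unit, P -> tup(unit, one, unit), L -> g(n, h(tup(unit, one, unit), h(n, n, unit), h(one, unit, empty))), B -> h(tup(unit, one, unit), h(n, n, unit), h(one, unit, empty)) }, so P -> tup(unit, one, unit).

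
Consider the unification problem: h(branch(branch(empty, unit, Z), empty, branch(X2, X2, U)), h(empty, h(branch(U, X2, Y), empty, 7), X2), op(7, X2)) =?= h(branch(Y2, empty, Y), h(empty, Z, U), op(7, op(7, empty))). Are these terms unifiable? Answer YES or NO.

Decompose h/3: branch(branch(empty, unit, Z), empty, branch(X2, X2, U)) =?= branch(Y2, empty, Y),  h(empty, h(branch(U, X2, Y), empty, 7), X2) =?= h(empty, Z, U),  op(7, X2) =?= op(7, op(7, empty)).
Decompose branch/3: branch(empty, unit, Z) =?= Y2,  empty =?= empty,  branch(X2, X2, U) =?= Y.
Bind Y2 := branch(empty, unit, Z); no other remaining equation mentions Y2.
Delete trivial equation empty =?= empty.
Bind Y := branch(X2, X2, U); substituting into the one remaining equation that mentions Y gives: h(empty, h(branch(U, X2, branch(X2, X2, U)), empty, 7), X2) =?= h(empty, Z, U).
Decompose h/3: empty =?= empty,  h(branch(U, X2, branch(X2, X2, U)), empty, 7) =?= Z,  X2 =?= U.
Delete trivial equation empty =?= empty.
Bind Z := h(branch(U, X2, branch(X2, X2, U)), empty, 7); no other remaining equation mentions Z. Substituting into the earlier binding gives Y2 := branch(empty, unit, h(branch(U, X2, branch(X2, X2, U)), empty, 7)).
Bind X2 := U; substituting into the remaining equation gives: op(7, U) =?= op(7, op(7, empty)). Substituting into the earlier bindings gives Y2 := branch(empty, unit, h(branch(U, U, branch(U, U, U)), empty, 7)), Y := branch(U, U, U), Z := h(branch(U, U, branch(U, U, U)), empty, 7).
Decompose op/2: 7 =?= 7,  U =?= op(7, empty).
Delete trivial equation 7 =?= 7.
Bind U := op(7, empty). Substituting into the earlier bindings gives Y2 := branch(empty, unit, h(branch(op(7, empty), op(7, empty), branch(op(7, empty), op(7, empty), op(7, empty))), empty, 7)), Y := branch(op(7, empty), op(7, empty), op(7, empty)), Z := h(branch(op(7, empty), op(7, empty), branch(op(7, empty), op(7, empty), op(7, empty))), empty, 7), X2 := op(7, empty).
No equations remain and no clash or occurs-check failure arose, so a unifier exists.

YES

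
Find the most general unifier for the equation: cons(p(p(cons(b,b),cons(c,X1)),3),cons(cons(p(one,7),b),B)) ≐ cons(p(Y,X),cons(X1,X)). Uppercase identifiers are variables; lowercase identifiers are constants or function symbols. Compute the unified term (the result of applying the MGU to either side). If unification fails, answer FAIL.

cons(p(p(cons(b,b),cons(c,cons(p(one,7),b))),3),cons(cons(p(one,7),b),3))

Decompose cons/2: p(p(cons(b,b),cons(c,X1)),3) ≐ p(Y,X),  cons(cons(p(one,7),b),B) ≐ cons(X1,X).
Decompose p/2: p(cons(b,b),cons(c,X1)) ≐ Y,  3 ≐ X.
Bind Y := p(cons(b,b),cons(c,X1)); no other remaining equation mentions Y.
Bind X := 3; substituting into the remaining equation gives: cons(cons(p(one,7),b),B) ≐ cons(X1,3).
Decompose cons/2: cons(p(one,7),b) ≐ X1,  B ≐ 3.
Bind X1 := cons(p(one,7),b); no other remaining equation mentions X1. Substituting into the earlier binding gives Y := p(cons(b,b),cons(c,cons(p(one,7),b))).
Bind B := 3.
Applying the MGU to either side gives cons(p(p(cons(b,b),cons(c,cons(p(one,7),b))),3),cons(cons(p(one,7),b),3)).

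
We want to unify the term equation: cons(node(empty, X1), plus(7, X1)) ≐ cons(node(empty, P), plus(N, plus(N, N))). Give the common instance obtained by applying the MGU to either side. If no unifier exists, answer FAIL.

cons(node(empty, plus(7, 7)), plus(7, plus(7, 7)))

Decompose cons/2: node(empty, X1) ≐ node(empty, P),  plus(7, X1) ≐ plus(N, plus(N, N)).
Decompose node/2: empty ≐ empty,  X1 ≐ P.
Delete trivial equation empty ≐ empty.
Bind X1 := P; substituting into the remaining equation gives: plus(7, P) ≐ plus(N, plus(N, N)).
Decompose plus/2: 7 ≐ N,  P ≐ plus(N, N).
Bind N := 7; substituting into the remaining equation gives: P ≐ plus(7, 7).
Bind P := plus(7, 7). Substituting into the earlier binding gives X1 := plus(7, 7).
Applying the MGU to either side gives cons(node(empty, plus(7, 7)), plus(7, plus(7, 7))).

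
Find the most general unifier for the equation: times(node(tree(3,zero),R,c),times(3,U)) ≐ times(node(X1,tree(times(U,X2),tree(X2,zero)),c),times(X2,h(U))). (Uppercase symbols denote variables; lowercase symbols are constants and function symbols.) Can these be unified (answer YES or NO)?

Decompose times/2: node(tree(3,zero),R,c) ≐ node(X1,tree(times(U,X2),tree(X2,zero)),c),  times(3,U) ≐ times(X2,h(U)).
Decompose node/3: tree(3,zero) ≐ X1,  R ≐ tree(times(U,X2),tree(X2,zero)),  c ≐ c.
Bind X1 := tree(3,zero); no other remaining equation mentions X1.
Bind R := tree(times(U,X2),tree(X2,zero)); no other remaining equation mentions R.
Delete trivial equation c ≐ c.
Decompose times/2: 3 ≐ X2,  U ≐ h(U).
Bind X2 := 3; no other remaining equation mentions X2. Substituting into the earlier binding gives R := tree(times(U,3),tree(3,zero)).
Occurs check fails: U occurs in h(U); the equation U ≐ h(U) has no finite solution.

NO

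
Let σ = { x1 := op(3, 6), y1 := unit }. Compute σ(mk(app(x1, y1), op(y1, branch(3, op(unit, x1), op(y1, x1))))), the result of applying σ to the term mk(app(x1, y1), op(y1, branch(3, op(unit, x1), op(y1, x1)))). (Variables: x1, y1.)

mk(app(op(3, 6), unit), op(unit, branch(3, op(unit, op(3, 6)), op(unit, op(3, 6)))))

Replace each occurrence of x1 with op(3, 6).
Replace each occurrence of y1 with unit.
Result: mk(app(op(3, 6), unit), op(unit, branch(3, op(unit, op(3, 6)), op(unit, op(3, 6))))).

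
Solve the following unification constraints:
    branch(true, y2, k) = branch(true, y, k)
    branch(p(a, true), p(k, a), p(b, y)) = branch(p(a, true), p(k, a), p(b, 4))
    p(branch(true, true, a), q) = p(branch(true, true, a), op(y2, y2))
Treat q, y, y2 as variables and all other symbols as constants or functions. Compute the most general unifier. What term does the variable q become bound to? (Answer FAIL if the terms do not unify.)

op(4, 4)

Decompose branch/3: true = true,  y2 = y,  k = k.
Delete trivial equation true = true.
Bind y2 := y; substituting into the one remaining equation that mentions y2 gives: p(branch(true, true, a), q) = p(branch(true, true, a), op(y, y)).
Delete trivial equation k = k.
Decompose branch/3: p(a, true) = p(a, true),  p(k, a) = p(k, a),  p(b, y) = p(b, 4).
Delete trivial equation p(a, true) = p(a, true).
Delete trivial equation p(k, a) = p(k, a).
Decompose p/2: b = b,  y = 4.
Delete trivial equation b = b.
Bind y := 4; substituting into the remaining equation gives: p(branch(true, true, a), q) = p(branch(true, true, a), op(4, 4)). Substituting into the earlier binding gives y2 := 4.
Decompose p/2: branch(true, true, a) = branch(true, true, a),  q = op(4, 4).
Delete trivial equation branch(true, true, a) = branch(true, true, a).
Bind q := op(4, 4).
MGU = { y2 := 4, y := 4, q := op(4, 4) }, so q := op(4, 4).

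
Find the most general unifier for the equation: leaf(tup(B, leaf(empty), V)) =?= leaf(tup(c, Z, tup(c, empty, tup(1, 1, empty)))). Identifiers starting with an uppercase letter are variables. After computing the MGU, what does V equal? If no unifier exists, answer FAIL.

tup(c, empty, tup(1, 1, empty))

Decompose leaf/1: tup(B, leaf(empty), V) =?= tup(c, Z, tup(c, empty, tup(1, 1, empty))).
Decompose tup/3: B =?= c,  leaf(empty) =?= Z,  V =?= tup(c, empty, tup(1, 1, empty)).
Bind B := c; no other remaining equation mentions B.
Bind Z := leaf(empty); no other remaining equation mentions Z.
Bind V := tup(c, empty, tup(1, 1, empty)).
MGU = { B -> c, Z -> leaf(empty), V -> tup(c, empty, tup(1, 1, empty)) }, so V -> tup(c, empty, tup(1, 1, empty)).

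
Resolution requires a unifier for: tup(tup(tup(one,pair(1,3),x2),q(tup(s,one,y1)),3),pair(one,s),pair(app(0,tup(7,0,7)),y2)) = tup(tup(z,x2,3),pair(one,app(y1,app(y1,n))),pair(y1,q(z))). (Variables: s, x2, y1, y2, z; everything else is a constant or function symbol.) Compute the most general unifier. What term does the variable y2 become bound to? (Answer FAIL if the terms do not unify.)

q(tup(one,pair(1,3),q(tup(app(app(0,tup(7,0,7)),app(app(0,tup(7,0,7)),n)),one,app(0,tup(7,0,7))))))

Decompose tup/3: tup(tup(one,pair(1,3),x2),q(tup(s,one,y1)),3) = tup(z,x2,3),  pair(one,s) = pair(one,app(y1,app(y1,n))),  pair(app(0,tup(7,0,7)),y2) = pair(y1,q(z)).
Decompose tup/3: tup(one,pair(1,3),x2) = z,  q(tup(s,one,y1)) = x2,  3 = 3.
Bind z := tup(one,pair(1,3),x2); substituting into the one remaining equation that mentions z gives: pair(app(0,tup(7,0,7)),y2) = pair(y1,q(tup(one,pair(1,3),x2))).
Bind x2 := q(tup(s,one,y1)); substituting into the one remaining equation that mentions x2 gives: pair(app(0,tup(7,0,7)),y2) = pair(y1,q(tup(one,pair(1,3),q(tup(s,one,y1))))). Substituting into the earlier binding gives z := tup(one,pair(1,3),q(tup(s,one,y1))).
Delete trivial equation 3 = 3.
Decompose pair/2: one = one,  s = app(y1,app(y1,n)).
Delete trivial equation one = one.
Bind s := app(y1,app(y1,n)); substituting into the remaining equation gives: pair(app(0,tup(7,0,7)),y2) = pair(y1,q(tup(one,pair(1,3),q(tup(app(y1,app(y1,n)),one,y1))))). Substituting into the earlier bindings gives z := tup(one,pair(1,3),q(tup(app(y1,app(y1,n)),one,y1))), x2 := q(tup(app(y1,app(y1,n)),one,y1)).
Decompose pair/2: app(0,tup(7,0,7)) = y1,  y2 = q(tup(one,pair(1,3),q(tup(app(y1,app(y1,n)),one,y1)))).
Bind y1 := app(0,tup(7,0,7)); substituting into the remaining equation gives: y2 = q(tup(one,pair(1,3),q(tup(app(app(0,tup(7,0,7)),app(app(0,tup(7,0,7)),n)),one,app(0,tup(7,0,7)))))). Substituting into the earlier bindings gives z := tup(one,pair(1,3),q(tup(app(app(0,tup(7,0,7)),app(app(0,tup(7,0,7)),n)),one,app(0,tup(7,0,7))))), x2 := q(tup(app(app(0,tup(7,0,7)),app(app(0,tup(7,0,7)),n)),one,app(0,tup(7,0,7)))), s := app(app(0,tup(7,0,7)),app(app(0,tup(7,0,7)),n)).
Bind y2 := q(tup(one,pair(1,3),q(tup(app(app(0,tup(7,0,7)),app(app(0,tup(7,0,7)),n)),one,app(0,tup(7,0,7)))))).
MGU = { z -> tup(one,pair(1,3),q(tup(app(app(0,tup(7,0,7)),app(app(0,tup(7,0,7)),n)),one,app(0,tup(7,0,7))))), x2 -> q(tup(app(app(0,tup(7,0,7)),app(app(0,tup(7,0,7)),n)),one,app(0,tup(7,0,7)))), s -> app(app(0,tup(7,0,7)),app(app(0,tup(7,0,7)),n)), y1 -> app(0,tup(7,0,7)), y2 -> q(tup(one,pair(1,3),q(tup(app(app(0,tup(7,0,7)),app(app(0,tup(7,0,7)),n)),one,app(0,tup(7,0,7)))))) }, so y2 -> q(tup(one,pair(1,3),q(tup(app(app(0,tup(7,0,7)),app(app(0,tup(7,0,7)),n)),one,app(0,tup(7,0,7)))))).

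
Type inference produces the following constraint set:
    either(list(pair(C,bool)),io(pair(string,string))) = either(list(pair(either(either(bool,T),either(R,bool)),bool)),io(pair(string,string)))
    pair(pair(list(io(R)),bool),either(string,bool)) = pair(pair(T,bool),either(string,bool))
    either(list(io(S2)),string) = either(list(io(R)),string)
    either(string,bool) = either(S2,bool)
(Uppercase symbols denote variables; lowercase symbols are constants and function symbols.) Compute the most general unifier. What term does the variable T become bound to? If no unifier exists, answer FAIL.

Decompose either/2: list(pair(C,bool)) = list(pair(either(either(bool,T),either(R,bool)),bool)),  io(pair(string,string)) = io(pair(string,string)).
Decompose list/1: pair(C,bool) = pair(either(either(bool,T),either(R,bool)),bool).
Decompose pair/2: C = either(either(bool,T),either(R,bool)),  bool = bool.
Bind C := either(either(bool,T),either(R,bool)); no other remaining equation mentions C.
Delete trivial equation bool = bool.
Delete trivial equation io(pair(string,string)) = io(pair(string,string)).
Decompose pair/2: pair(list(io(R)),bool) = pair(T,bool),  either(string,bool) = either(string,bool).
Decompose pair/2: list(io(R)) = T,  bool = bool.
Bind T := list(io(R)); no other remaining equation mentions T. Substituting into the earlier binding gives C := either(either(bool,list(io(R))),either(R,bool)).
Delete trivial equation bool = bool.
Delete trivial equation either(string,bool) = either(string,bool).
Decompose either/2: list(io(S2)) = list(io(R)),  string = string.
Decompose list/1: io(S2) = io(R).
Decompose io/1: S2 = R.
Bind S2 := R; substituting into the one remaining equation that mentions S2 gives: either(string,bool) = either(R,bool).
Delete trivial equation string = string.
Decompose either/2: string = R,  bool = bool.
Bind R := string; no other remaining equation mentions R. Substituting into the earlier bindings gives C := either(either(bool,list(io(string))),either(string,bool)), T := list(io(string)), S2 := string.
Delete trivial equation bool = bool.
MGU = { C := either(either(bool,list(io(string))),either(string,bool)), T := list(io(string)), S2 := string, R := string }, so T := list(io(string)).

list(io(string))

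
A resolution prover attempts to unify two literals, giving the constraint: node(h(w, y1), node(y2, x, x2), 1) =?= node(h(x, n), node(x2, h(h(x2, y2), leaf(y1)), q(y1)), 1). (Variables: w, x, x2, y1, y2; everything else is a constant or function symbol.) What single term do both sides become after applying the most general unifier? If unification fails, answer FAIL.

Decompose node/3: h(w, y1) =?= h(x, n),  node(y2, x, x2) =?= node(x2, h(h(x2, y2), leaf(y1)), q(y1)),  1 =?= 1.
Decompose h/2: w =?= x,  y1 =?= n.
Bind w := x; no other remaining equation mentions w.
Bind y1 := n; substituting into the one remaining equation that mentions y1 gives: node(y2, x, x2) =?= node(x2, h(h(x2, y2), leaf(n)), q(n)).
Decompose node/3: y2 =?= x2,  x =?= h(h(x2, y2), leaf(n)),  x2 =?= q(n).
Bind y2 := x2; substituting into the one remaining equation that mentions y2 gives: x =?= h(h(x2, x2), leaf(n)).
Bind x := h(h(x2, x2), leaf(n)); no other remaining equation mentions x. Substituting into the earlier binding gives w := h(h(x2, x2), leaf(n)).
Bind x2 := q(n); no other remaining equation mentions x2. Substituting into the earlier bindings gives w := h(h(q(n), q(n)), leaf(n)), y2 := q(n), x := h(h(q(n), q(n)), leaf(n)).
Delete trivial equation 1 =?= 1.
Applying the MGU to either side gives node(h(h(h(q(n), q(n)), leaf(n)), n), node(q(n), h(h(q(n), q(n)), leaf(n)), q(n)), 1).

node(h(h(h(q(n), q(n)), leaf(n)), n), node(q(n), h(h(q(n), q(n)), leaf(n)), q(n)), 1)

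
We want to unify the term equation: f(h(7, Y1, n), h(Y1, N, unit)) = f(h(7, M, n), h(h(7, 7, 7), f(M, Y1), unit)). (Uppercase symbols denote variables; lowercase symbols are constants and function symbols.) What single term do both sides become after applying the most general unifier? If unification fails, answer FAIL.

Decompose f/2: h(7, Y1, n) = h(7, M, n),  h(Y1, N, unit) = h(h(7, 7, 7), f(M, Y1), unit).
Decompose h/3: 7 = 7,  Y1 = M,  n = n.
Delete trivial equation 7 = 7.
Bind Y1 := M; substituting into the one remaining equation that mentions Y1 gives: h(M, N, unit) = h(h(7, 7, 7), f(M, M), unit).
Delete trivial equation n = n.
Decompose h/3: M = h(7, 7, 7),  N = f(M, M),  unit = unit.
Bind M := h(7, 7, 7); substituting into the one remaining equation that mentions M gives: N = f(h(7, 7, 7), h(7, 7, 7)). Substituting into the earlier binding gives Y1 := h(7, 7, 7).
Bind N := f(h(7, 7, 7), h(7, 7, 7)); no other remaining equation mentions N.
Delete trivial equation unit = unit.
Applying the MGU to either side gives f(h(7, h(7, 7, 7), n), h(h(7, 7, 7), f(h(7, 7, 7), h(7, 7, 7)), unit)).

f(h(7, h(7, 7, 7), n), h(h(7, 7, 7), f(h(7, 7, 7), h(7, 7, 7)), unit))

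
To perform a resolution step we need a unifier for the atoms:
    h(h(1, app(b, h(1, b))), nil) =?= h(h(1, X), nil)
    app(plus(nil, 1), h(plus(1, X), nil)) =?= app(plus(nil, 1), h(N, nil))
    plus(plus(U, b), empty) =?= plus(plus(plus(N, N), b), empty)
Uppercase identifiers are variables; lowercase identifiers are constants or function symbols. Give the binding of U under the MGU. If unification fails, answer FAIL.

Decompose h/2: h(1, app(b, h(1, b))) =?= h(1, X),  nil =?= nil.
Decompose h/2: 1 =?= 1,  app(b, h(1, b)) =?= X.
Delete trivial equation 1 =?= 1.
Bind X := app(b, h(1, b)); substituting into the one remaining equation that mentions X gives: app(plus(nil, 1), h(plus(1, app(b, h(1, b))), nil)) =?= app(plus(nil, 1), h(N, nil)).
Delete trivial equation nil =?= nil.
Decompose app/2: plus(nil, 1) =?= plus(nil, 1),  h(plus(1, app(b, h(1, b))), nil) =?= h(N, nil).
Delete trivial equation plus(nil, 1) =?= plus(nil, 1).
Decompose h/2: plus(1, app(b, h(1, b))) =?= N,  nil =?= nil.
Bind N := plus(1, app(b, h(1, b))); substituting into the one remaining equation that mentions N gives: plus(plus(U, b), empty) =?= plus(plus(plus(plus(1, app(b, h(1, b))), plus(1, app(b, h(1, b)))), b), empty).
Delete trivial equation nil =?= nil.
Decompose plus/2: plus(U, b) =?= plus(plus(plus(1, app(b, h(1, b))), plus(1, app(b, h(1, b)))), b),  empty =?= empty.
Decompose plus/2: U =?= plus(plus(1, app(b, h(1, b))), plus(1, app(b, h(1, b)))),  b =?= b.
Bind U := plus(plus(1, app(b, h(1, b))), plus(1, app(b, h(1, b)))); no other remaining equation mentions U.
Delete trivial equation b =?= b.
Delete trivial equation empty =?= empty.
MGU = { X ↦ app(b, h(1, b)), N ↦ plus(1, app(b, h(1, b))), U ↦ plus(plus(1, app(b, h(1, b))), plus(1, app(b, h(1, b)))) }, so U ↦ plus(plus(1, app(b, h(1, b))), plus(1, app(b, h(1, b)))).

plus(plus(1, app(b, h(1, b))), plus(1, app(b, h(1, b))))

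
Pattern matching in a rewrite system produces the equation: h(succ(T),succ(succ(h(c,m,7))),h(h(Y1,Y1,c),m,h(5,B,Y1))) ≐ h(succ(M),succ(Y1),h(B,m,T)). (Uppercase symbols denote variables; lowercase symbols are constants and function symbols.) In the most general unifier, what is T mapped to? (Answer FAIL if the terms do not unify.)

Decompose h/3: succ(T) ≐ succ(M),  succ(succ(h(c,m,7))) ≐ succ(Y1),  h(h(Y1,Y1,c),m,h(5,B,Y1)) ≐ h(B,m,T).
Decompose succ/1: T ≐ M.
Bind T := M; substituting into the one remaining equation that mentions T gives: h(h(Y1,Y1,c),m,h(5,B,Y1)) ≐ h(B,m,M).
Decompose succ/1: succ(h(c,m,7)) ≐ Y1.
Bind Y1 := succ(h(c,m,7)); substituting into the remaining equation gives: h(h(succ(h(c,m,7)),succ(h(c,m,7)),c),m,h(5,B,succ(h(c,m,7)))) ≐ h(B,m,M).
Decompose h/3: h(succ(h(c,m,7)),succ(h(c,m,7)),c) ≐ B,  m ≐ m,  h(5,B,succ(h(c,m,7))) ≐ M.
Bind B := h(succ(h(c,m,7)),succ(h(c,m,7)),c); substituting into the one remaining equation that mentions B gives: h(5,h(succ(h(c,m,7)),succ(h(c,m,7)),c),succ(h(c,m,7))) ≐ M.
Delete trivial equation m ≐ m.
Bind M := h(5,h(succ(h(c,m,7)),succ(h(c,m,7)),c),succ(h(c,m,7))). Substituting into the earlier binding gives T := h(5,h(succ(h(c,m,7)),succ(h(c,m,7)),c),succ(h(c,m,7))).
MGU = { T -> h(5,h(succ(h(c,m,7)),succ(h(c,m,7)),c),succ(h(c,m,7))), Y1 -> succ(h(c,m,7)), B -> h(succ(h(c,m,7)),succ(h(c,m,7)),c), M -> h(5,h(succ(h(c,m,7)),succ(h(c,m,7)),c),succ(h(c,m,7))) }, so T -> h(5,h(succ(h(c,m,7)),succ(h(c,m,7)),c),succ(h(c,m,7))).

h(5,h(succ(h(c,m,7)),succ(h(c,m,7)),c),succ(h(c,m,7)))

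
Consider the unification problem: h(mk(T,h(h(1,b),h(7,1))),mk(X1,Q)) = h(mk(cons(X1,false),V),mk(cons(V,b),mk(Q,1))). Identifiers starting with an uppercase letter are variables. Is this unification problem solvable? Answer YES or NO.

Decompose h/2: mk(T,h(h(1,b),h(7,1))) = mk(cons(X1,false),V),  mk(X1,Q) = mk(cons(V,b),mk(Q,1)).
Decompose mk/2: T = cons(X1,false),  h(h(1,b),h(7,1)) = V.
Bind T := cons(X1,false); no other remaining equation mentions T.
Bind V := h(h(1,b),h(7,1)); substituting into the remaining equation gives: mk(X1,Q) = mk(cons(h(h(1,b),h(7,1)),b),mk(Q,1)).
Decompose mk/2: X1 = cons(h(h(1,b),h(7,1)),b),  Q = mk(Q,1).
Bind X1 := cons(h(h(1,b),h(7,1)),b); no other remaining equation mentions X1. Substituting into the earlier binding gives T := cons(cons(h(h(1,b),h(7,1)),b),false).
Occurs check fails: Q occurs in mk(Q,1); the equation Q = mk(Q,1) has no finite solution.

NO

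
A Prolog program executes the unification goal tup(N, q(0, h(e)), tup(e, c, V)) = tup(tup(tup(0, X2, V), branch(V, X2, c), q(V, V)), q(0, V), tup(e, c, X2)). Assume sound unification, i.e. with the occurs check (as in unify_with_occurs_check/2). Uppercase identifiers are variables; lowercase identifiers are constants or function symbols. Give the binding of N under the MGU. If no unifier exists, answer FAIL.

tup(tup(0, h(e), h(e)), branch(h(e), h(e), c), q(h(e), h(e)))

Decompose tup/3: N = tup(tup(0, X2, V), branch(V, X2, c), q(V, V)),  q(0, h(e)) = q(0, V),  tup(e, c, V) = tup(e, c, X2).
Bind N := tup(tup(0, X2, V), branch(V, X2, c), q(V, V)); no other remaining equation mentions N.
Decompose q/2: 0 = 0,  h(e) = V.
Delete trivial equation 0 = 0.
Bind V := h(e); substituting into the remaining equation gives: tup(e, c, h(e)) = tup(e, c, X2). Substituting into the earlier binding gives N := tup(tup(0, X2, h(e)), branch(h(e), X2, c), q(h(e), h(e))).
Decompose tup/3: e = e,  c = c,  h(e) = X2.
Delete trivial equation e = e.
Delete trivial equation c = c.
Bind X2 := h(e). Substituting into the earlier binding gives N := tup(tup(0, h(e), h(e)), branch(h(e), h(e), c), q(h(e), h(e))).
MGU = { N = tup(tup(0, h(e), h(e)), branch(h(e), h(e), c), q(h(e), h(e))), V = h(e), X2 = h(e) }, so N = tup(tup(0, h(e), h(e)), branch(h(e), h(e), c), q(h(e), h(e))).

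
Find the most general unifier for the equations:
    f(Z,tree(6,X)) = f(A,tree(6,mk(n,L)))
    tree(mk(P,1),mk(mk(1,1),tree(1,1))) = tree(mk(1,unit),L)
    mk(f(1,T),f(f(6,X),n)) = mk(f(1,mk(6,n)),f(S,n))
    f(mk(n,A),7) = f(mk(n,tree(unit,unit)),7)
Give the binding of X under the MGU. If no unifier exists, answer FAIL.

Decompose f/2: Z = A,  tree(6,X) = tree(6,mk(n,L)).
Bind Z := A; no other remaining equation mentions Z.
Decompose tree/2: 6 = 6,  X = mk(n,L).
Delete trivial equation 6 = 6.
Bind X := mk(n,L); substituting into the one remaining equation that mentions X gives: mk(f(1,T),f(f(6,mk(n,L)),n)) = mk(f(1,mk(6,n)),f(S,n)).
Decompose tree/2: mk(P,1) = mk(1,unit),  mk(mk(1,1),tree(1,1)) = L.
Decompose mk/2: P = 1,  1 = unit.
Bind P := 1; no other remaining equation mentions P.
Clash: constants 1 and unit differ; no unifier exists.

FAIL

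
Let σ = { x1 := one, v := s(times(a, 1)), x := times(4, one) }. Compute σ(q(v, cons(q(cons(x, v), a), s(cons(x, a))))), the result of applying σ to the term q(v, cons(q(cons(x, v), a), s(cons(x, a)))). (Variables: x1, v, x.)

q(s(times(a, 1)), cons(q(cons(times(4, one), s(times(a, 1))), a), s(cons(times(4, one), a))))

Replace each occurrence of v with s(times(a, 1)).
Replace each occurrence of x with times(4, one).
Result: q(s(times(a, 1)), cons(q(cons(times(4, one), s(times(a, 1))), a), s(cons(times(4, one), a)))).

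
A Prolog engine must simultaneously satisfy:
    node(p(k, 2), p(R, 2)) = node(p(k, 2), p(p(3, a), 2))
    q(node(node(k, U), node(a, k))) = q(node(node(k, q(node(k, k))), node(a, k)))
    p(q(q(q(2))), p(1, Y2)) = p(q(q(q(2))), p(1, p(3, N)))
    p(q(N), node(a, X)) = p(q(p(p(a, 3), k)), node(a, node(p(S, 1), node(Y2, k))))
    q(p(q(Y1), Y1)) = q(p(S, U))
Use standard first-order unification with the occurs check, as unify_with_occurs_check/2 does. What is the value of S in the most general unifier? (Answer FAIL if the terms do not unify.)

q(q(node(k, k)))

Decompose node/2: p(k, 2) = p(k, 2),  p(R, 2) = p(p(3, a), 2).
Delete trivial equation p(k, 2) = p(k, 2).
Decompose p/2: R = p(3, a),  2 = 2.
Bind R := p(3, a); no other remaining equation mentions R.
Delete trivial equation 2 = 2.
Decompose q/1: node(node(k, U), node(a, k)) = node(node(k, q(node(k, k))), node(a, k)).
Decompose node/2: node(k, U) = node(k, q(node(k, k))),  node(a, k) = node(a, k).
Decompose node/2: k = k,  U = q(node(k, k)).
Delete trivial equation k = k.
Bind U := q(node(k, k)); substituting into the one remaining equation that mentions U gives: q(p(q(Y1), Y1)) = q(p(S, q(node(k, k)))).
Delete trivial equation node(a, k) = node(a, k).
Decompose p/2: q(q(q(2))) = q(q(q(2))),  p(1, Y2) = p(1, p(3, N)).
Delete trivial equation q(q(q(2))) = q(q(q(2))).
Decompose p/2: 1 = 1,  Y2 = p(3, N).
Delete trivial equation 1 = 1.
Bind Y2 := p(3, N); substituting into the one remaining equation that mentions Y2 gives: p(q(N), node(a, X)) = p(q(p(p(a, 3), k)), node(a, node(p(S, 1), node(p(3, N), k)))).
Decompose p/2: q(N) = q(p(p(a, 3), k)),  node(a, X) = node(a, node(p(S, 1), node(p(3, N), k))).
Decompose q/1: N = p(p(a, 3), k).
Bind N := p(p(a, 3), k); substituting into the one remaining equation that mentions N gives: node(a, X) = node(a, node(p(S, 1), node(p(3, p(p(a, 3), k)), k))). Substituting into the earlier binding gives Y2 := p(3, p(p(a, 3), k)).
Decompose node/2: a = a,  X = node(p(S, 1), node(p(3, p(p(a, 3), k)), k)).
Delete trivial equation a = a.
Bind X := node(p(S, 1), node(p(3, p(p(a, 3), k)), k)); no other remaining equation mentions X.
Decompose q/1: p(q(Y1), Y1) = p(S, q(node(k, k))).
Decompose p/2: q(Y1) = S,  Y1 = q(node(k, k)).
Bind S := q(Y1); no other remaining equation mentions S. Substituting into the earlier binding gives X := node(p(q(Y1), 1), node(p(3, p(p(a, 3), k)), k)).
Bind Y1 := q(node(k, k)). Substituting into the earlier bindings gives X := node(p(q(q(node(k, k))), 1), node(p(3, p(p(a, 3), k)), k)), S := q(q(node(k, k))).
MGU = { R ↦ p(3, a), U ↦ q(node(k, k)), Y2 ↦ p(3, p(p(a, 3), k)), N ↦ p(p(a, 3), k), X ↦ node(p(q(q(node(k, k))), 1), node(p(3, p(p(a, 3), k)), k)), S ↦ q(q(node(k, k))), Y1 ↦ q(node(k, k)) }, so S ↦ q(q(node(k, k))).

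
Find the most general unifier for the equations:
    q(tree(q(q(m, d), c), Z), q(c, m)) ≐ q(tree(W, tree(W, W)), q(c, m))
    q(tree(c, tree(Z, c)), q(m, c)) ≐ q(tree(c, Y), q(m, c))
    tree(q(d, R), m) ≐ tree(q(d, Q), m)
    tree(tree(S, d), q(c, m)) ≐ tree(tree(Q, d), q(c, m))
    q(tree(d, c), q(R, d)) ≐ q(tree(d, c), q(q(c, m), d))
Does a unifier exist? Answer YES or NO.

Decompose q/2: tree(q(q(m, d), c), Z) ≐ tree(W, tree(W, W)),  q(c, m) ≐ q(c, m).
Decompose tree/2: q(q(m, d), c) ≐ W,  Z ≐ tree(W, W).
Bind W := q(q(m, d), c); substituting into the one remaining equation that mentions W gives: Z ≐ tree(q(q(m, d), c), q(q(m, d), c)).
Bind Z := tree(q(q(m, d), c), q(q(m, d), c)); substituting into the one remaining equation that mentions Z gives: q(tree(c, tree(tree(q(q(m, d), c), q(q(m, d), c)), c)), q(m, c)) ≐ q(tree(c, Y), q(m, c)).
Delete trivial equation q(c, m) ≐ q(c, m).
Decompose q/2: tree(c, tree(tree(q(q(m, d), c), q(q(m, d), c)), c)) ≐ tree(c, Y),  q(m, c) ≐ q(m, c).
Decompose tree/2: c ≐ c,  tree(tree(q(q(m, d), c), q(q(m, d), c)), c) ≐ Y.
Delete trivial equation c ≐ c.
Bind Y := tree(tree(q(q(m, d), c), q(q(m, d), c)), c); no other remaining equation mentions Y.
Delete trivial equation q(m, c) ≐ q(m, c).
Decompose tree/2: q(d, R) ≐ q(d, Q),  m ≐ m.
Decompose q/2: d ≐ d,  R ≐ Q.
Delete trivial equation d ≐ d.
Bind R := Q; substituting into the one remaining equation that mentions R gives: q(tree(d, c), q(Q, d)) ≐ q(tree(d, c), q(q(c, m), d)).
Delete trivial equation m ≐ m.
Decompose tree/2: tree(S, d) ≐ tree(Q, d),  q(c, m) ≐ q(c, m).
Decompose tree/2: S ≐ Q,  d ≐ d.
Bind S := Q; no other remaining equation mentions S.
Delete trivial equation d ≐ d.
Delete trivial equation q(c, m) ≐ q(c, m).
Decompose q/2: tree(d, c) ≐ tree(d, c),  q(Q, d) ≐ q(q(c, m), d).
Delete trivial equation tree(d, c) ≐ tree(d, c).
Decompose q/2: Q ≐ q(c, m),  d ≐ d.
Bind Q := q(c, m); no other remaining equation mentions Q. Substituting into the earlier bindings gives R := q(c, m), S := q(c, m).
Delete trivial equation d ≐ d.
No equations remain and no clash or occurs-check failure arose, so a unifier exists.

YES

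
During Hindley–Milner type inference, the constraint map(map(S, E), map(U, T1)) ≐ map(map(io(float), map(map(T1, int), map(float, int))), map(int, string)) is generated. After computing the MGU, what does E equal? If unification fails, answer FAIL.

map(map(string, int), map(float, int))

Decompose map/2: map(S, E) ≐ map(io(float), map(map(T1, int), map(float, int))),  map(U, T1) ≐ map(int, string).
Decompose map/2: S ≐ io(float),  E ≐ map(map(T1, int), map(float, int)).
Bind S := io(float); no other remaining equation mentions S.
Bind E := map(map(T1, int), map(float, int)); no other remaining equation mentions E.
Decompose map/2: U ≐ int,  T1 ≐ string.
Bind U := int; no other remaining equation mentions U.
Bind T1 := string. Substituting into the earlier binding gives E := map(map(string, int), map(float, int)).
MGU = { S -> io(float), E -> map(map(string, int), map(float, int)), U -> int, T1 -> string }, so E -> map(map(string, int), map(float, int)).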